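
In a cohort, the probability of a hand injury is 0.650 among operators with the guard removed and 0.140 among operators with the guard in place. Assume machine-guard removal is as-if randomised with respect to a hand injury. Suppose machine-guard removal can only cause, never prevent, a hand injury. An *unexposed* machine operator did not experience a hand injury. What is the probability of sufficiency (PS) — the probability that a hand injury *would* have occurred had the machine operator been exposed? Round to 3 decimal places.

Let p₁ = 0.65, p₀ = 0.14.
Under exogeneity and monotonicity, PS = (p₁ − p₀) / (1 − p₀).
PS = (0.65 − 0.14) / (1 − 0.14) = 0.51 / 0.86 ≈ 0.5930

PS ≈ 0.593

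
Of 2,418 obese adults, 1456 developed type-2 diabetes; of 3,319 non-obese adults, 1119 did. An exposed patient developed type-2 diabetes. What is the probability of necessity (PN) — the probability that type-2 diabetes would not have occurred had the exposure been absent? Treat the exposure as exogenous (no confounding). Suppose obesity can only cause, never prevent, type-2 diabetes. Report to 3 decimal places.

p₁ = P(outcome | exposed) = 1456/2418 = 0.60215
p₀ = P(outcome | unexposed) = 1119/3319 = 0.33715
Under exogeneity and monotonicity, PN = (p₁ − p₀) / p₁.
PN = (0.60215 − 0.33715) / 0.60215 = 0.265 / 0.60215 ≈ 0.4401

PN ≈ 0.440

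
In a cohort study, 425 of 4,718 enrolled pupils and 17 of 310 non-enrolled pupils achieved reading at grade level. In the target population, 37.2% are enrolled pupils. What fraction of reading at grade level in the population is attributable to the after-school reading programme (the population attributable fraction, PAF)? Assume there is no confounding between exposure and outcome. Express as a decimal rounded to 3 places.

PAF ≈ 0.193

p₁ = P(outcome | exposed) = 425/4718 = 0.090081
p₀ = P(outcome | unexposed) = 17/310 = 0.054839
Overall risk P(Y=1) = π·p₁ + (1−π)·p₀ = 0.372×0.090081 + 0.628×0.054839 = 0.067949.
Under exogeneity, PAF = [P(Y=1) − p₀] / P(Y=1).
PAF = (0.067949 − 0.054839) / 0.067949 ≈ 0.1929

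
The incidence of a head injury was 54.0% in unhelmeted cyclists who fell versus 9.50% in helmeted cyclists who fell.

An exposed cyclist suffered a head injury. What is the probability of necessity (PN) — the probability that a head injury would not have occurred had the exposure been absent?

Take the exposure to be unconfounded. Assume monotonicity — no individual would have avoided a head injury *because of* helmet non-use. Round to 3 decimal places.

p₁ = 0.54, p₀ = 0.095.
Under exogeneity and monotonicity, PN = (p₁ − p₀) / p₁.
PN = (0.54 − 0.095) / 0.54 = 0.445 / 0.54 ≈ 0.8241

PN ≈ 0.824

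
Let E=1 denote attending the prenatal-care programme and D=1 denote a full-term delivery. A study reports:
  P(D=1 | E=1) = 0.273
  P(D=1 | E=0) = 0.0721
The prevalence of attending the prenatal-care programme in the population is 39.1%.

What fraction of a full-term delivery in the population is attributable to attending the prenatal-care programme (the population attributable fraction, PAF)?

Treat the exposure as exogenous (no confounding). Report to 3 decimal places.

PAF ≈ 0.521

Let p₁ = 0.273, p₀ = 0.0721.
Overall risk P(Y=1) = π·p₁ + (1−π)·p₀ = 0.391×0.273 + 0.609×0.0721 = 0.15065.
Under exogeneity, PAF = [P(Y=1) − p₀] / P(Y=1).
PAF = (0.15065 − 0.0721) / 0.15065 ≈ 0.5214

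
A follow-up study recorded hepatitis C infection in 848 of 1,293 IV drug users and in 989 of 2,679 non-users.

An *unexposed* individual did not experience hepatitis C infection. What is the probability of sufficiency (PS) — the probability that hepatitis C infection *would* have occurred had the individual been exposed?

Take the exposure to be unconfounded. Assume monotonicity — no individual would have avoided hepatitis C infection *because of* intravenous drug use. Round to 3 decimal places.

p₁ = P(outcome | exposed) = 848/1293 = 0.65584
p₀ = P(outcome | unexposed) = 989/2679 = 0.36917
Under exogeneity and monotonicity, PS = (p₁ − p₀) / (1 − p₀).
PS = (0.65584 − 0.36917) / (1 − 0.36917) = 0.28667 / 0.63083 ≈ 0.4544

PS ≈ 0.454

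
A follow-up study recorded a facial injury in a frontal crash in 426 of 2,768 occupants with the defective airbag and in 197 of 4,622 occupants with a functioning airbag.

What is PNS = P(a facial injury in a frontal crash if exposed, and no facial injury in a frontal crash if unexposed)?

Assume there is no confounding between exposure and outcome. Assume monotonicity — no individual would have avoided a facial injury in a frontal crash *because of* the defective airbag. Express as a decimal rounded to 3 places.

PNS ≈ 0.111

p₁ = P(outcome | exposed) = 426/2768 = 0.1539
p₀ = P(outcome | unexposed) = 197/4622 = 0.042622
Under exogeneity and monotonicity, PNS = p₁ − p₀.
PNS = 0.1539 − 0.042622 = 0.11128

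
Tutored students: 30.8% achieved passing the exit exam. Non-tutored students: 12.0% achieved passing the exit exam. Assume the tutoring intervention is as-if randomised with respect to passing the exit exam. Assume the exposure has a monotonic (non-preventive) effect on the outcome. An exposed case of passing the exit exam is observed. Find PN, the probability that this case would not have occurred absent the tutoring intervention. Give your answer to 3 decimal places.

PN ≈ 0.610

p₁ = 0.308, p₀ = 0.12.
Under exogeneity and monotonicity, PN = (p₁ − p₀) / p₁.
PN = (0.308 − 0.12) / 0.308 = 0.188 / 0.308 ≈ 0.6104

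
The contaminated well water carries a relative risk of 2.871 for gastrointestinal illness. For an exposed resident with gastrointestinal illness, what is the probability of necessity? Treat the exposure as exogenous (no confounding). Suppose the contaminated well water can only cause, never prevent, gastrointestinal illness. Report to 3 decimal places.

Under exogeneity and monotonicity, PN = (RR − 1) / RR = 1 − 1/RR.
PN = (2.871 − 1) / 2.871 = 1.871 / 2.871 ≈ 0.6517

PN ≈ 0.652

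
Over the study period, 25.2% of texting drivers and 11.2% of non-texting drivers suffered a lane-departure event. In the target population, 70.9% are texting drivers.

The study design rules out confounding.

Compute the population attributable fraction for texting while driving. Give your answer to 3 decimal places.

p₁ = 0.252, p₀ = 0.112.
Overall risk P(Y=1) = π·p₁ + (1−π)·p₀ = 0.709×0.252 + 0.291×0.112 = 0.21126.
Under exogeneity, PAF = [P(Y=1) − p₀] / P(Y=1).
PAF = (0.21126 − 0.112) / 0.21126 ≈ 0.4698

PAF ≈ 0.470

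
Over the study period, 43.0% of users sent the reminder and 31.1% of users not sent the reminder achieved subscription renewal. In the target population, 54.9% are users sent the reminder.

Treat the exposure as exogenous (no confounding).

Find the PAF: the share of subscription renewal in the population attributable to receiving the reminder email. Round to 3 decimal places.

PAF ≈ 0.174

p₁ = 0.43, p₀ = 0.311.
Overall risk P(Y=1) = π·p₁ + (1−π)·p₀ = 0.549×0.43 + 0.451×0.311 = 0.37633.
Under exogeneity, PAF = [P(Y=1) − p₀] / P(Y=1).
PAF = (0.37633 − 0.311) / 0.37633 ≈ 0.1736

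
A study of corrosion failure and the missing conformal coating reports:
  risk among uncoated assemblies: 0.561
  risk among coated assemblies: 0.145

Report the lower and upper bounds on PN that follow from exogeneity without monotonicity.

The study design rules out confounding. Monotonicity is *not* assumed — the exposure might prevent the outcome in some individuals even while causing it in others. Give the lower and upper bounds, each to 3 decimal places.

0.742 ≤ PN ≤ 1.000

Let p₁ = 0.561, p₀ = 0.145.
Under exogeneity alone the bounds on PN are max{0,(p₁−p₀)/p₁} ≤ PN ≤ min{1,(1−p₀)/p₁}.
  lower = (p₁ − p₀)/p₁ = 0.416 / 0.561 ≈ 0.7415
  upper = min{1, (1 − p₀)/p₁} = 0.855 / 0.561 ≈ 1.5241 → capped at 1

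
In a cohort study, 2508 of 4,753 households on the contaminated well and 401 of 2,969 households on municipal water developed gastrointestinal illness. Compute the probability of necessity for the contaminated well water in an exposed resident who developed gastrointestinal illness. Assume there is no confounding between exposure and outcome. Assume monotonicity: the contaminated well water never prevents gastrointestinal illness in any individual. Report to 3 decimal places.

PN ≈ 0.744

p₁ = P(outcome | exposed) = 2508/4753 = 0.52767
p₀ = P(outcome | unexposed) = 401/2969 = 0.13506
Under exogeneity and monotonicity, PN = (p₁ − p₀) / p₁.
PN = (0.52767 − 0.13506) / 0.52767 = 0.3926 / 0.52767 ≈ 0.7440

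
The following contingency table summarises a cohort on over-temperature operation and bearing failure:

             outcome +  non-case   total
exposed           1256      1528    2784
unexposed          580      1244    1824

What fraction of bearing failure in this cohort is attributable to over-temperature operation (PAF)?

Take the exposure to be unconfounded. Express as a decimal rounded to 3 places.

p₁ = P(outcome | exposed) = 1256/2784 = 0.45115
p₀ = P(outcome | unexposed) = 580/1824 = 0.31798
Exposure prevalence π = 2784/4608 = 0.60417; overall risk P(Y=1) = 0.39844.
Under exogeneity, PAF = [P(Y=1) − p₀]/P(Y=1).
PAF = (0.39844 − 0.31798) / 0.39844 ≈ 0.2019

PAF ≈ 0.202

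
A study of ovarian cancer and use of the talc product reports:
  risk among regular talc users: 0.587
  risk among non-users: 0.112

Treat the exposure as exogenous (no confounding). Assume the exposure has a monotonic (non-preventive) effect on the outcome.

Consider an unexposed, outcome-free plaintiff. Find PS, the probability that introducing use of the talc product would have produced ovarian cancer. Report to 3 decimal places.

PS ≈ 0.535

Let p₁ = 0.587, p₀ = 0.112.
Under exogeneity and monotonicity, PS = (p₁ − p₀) / (1 − p₀).
PS = (0.587 − 0.112) / (1 − 0.112) = 0.475 / 0.888 ≈ 0.5349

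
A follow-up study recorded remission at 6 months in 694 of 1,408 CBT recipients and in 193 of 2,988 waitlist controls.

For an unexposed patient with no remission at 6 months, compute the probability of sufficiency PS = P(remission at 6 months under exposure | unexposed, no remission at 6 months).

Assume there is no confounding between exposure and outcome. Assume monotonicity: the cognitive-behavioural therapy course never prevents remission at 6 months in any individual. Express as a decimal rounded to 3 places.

p₁ = P(outcome | exposed) = 694/1408 = 0.4929
p₀ = P(outcome | unexposed) = 193/2988 = 0.064592
Under exogeneity and monotonicity, PS = (p₁ − p₀) / (1 − p₀).
PS = (0.4929 − 0.064592) / (1 − 0.064592) = 0.42831 / 0.93541 ≈ 0.4579

PS ≈ 0.458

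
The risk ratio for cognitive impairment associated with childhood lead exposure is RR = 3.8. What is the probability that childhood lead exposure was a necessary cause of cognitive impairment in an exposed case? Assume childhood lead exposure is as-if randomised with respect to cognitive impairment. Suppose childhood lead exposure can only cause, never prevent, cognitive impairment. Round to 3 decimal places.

Under exogeneity and monotonicity, PN = (RR − 1) / RR = 1 − 1/RR.
PN = (3.8 − 1) / 3.8 = 2.8 / 3.8 ≈ 0.7368

PN ≈ 0.737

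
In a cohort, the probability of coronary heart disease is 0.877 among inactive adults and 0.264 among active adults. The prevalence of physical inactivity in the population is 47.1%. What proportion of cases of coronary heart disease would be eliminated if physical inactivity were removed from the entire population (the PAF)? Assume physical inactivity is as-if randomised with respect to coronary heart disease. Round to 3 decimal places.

PAF ≈ 0.522

Let p₁ = 0.877, p₀ = 0.264.
Overall risk P(Y=1) = π·p₁ + (1−π)·p₀ = 0.471×0.877 + 0.529×0.264 = 0.55272.
Under exogeneity, PAF = [P(Y=1) − p₀] / P(Y=1).
PAF = (0.55272 − 0.264) / 0.55272 ≈ 0.5224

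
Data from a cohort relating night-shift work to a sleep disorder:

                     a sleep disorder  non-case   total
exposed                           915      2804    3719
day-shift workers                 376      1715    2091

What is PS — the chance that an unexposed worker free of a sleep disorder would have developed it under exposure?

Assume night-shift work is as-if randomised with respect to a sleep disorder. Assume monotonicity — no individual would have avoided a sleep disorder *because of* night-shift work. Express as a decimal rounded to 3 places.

PS ≈ 0.081

p₁ = P(outcome | exposed) = 915/3719 = 0.24603
p₀ = P(outcome | unexposed) = 376/2091 = 0.17982
Under exogeneity and monotonicity, PS = (p₁ − p₀) / (1 − p₀).
PS = (0.24603 − 0.17982) / (1 − 0.17982) = 0.066216 / 0.82018 ≈ 0.0807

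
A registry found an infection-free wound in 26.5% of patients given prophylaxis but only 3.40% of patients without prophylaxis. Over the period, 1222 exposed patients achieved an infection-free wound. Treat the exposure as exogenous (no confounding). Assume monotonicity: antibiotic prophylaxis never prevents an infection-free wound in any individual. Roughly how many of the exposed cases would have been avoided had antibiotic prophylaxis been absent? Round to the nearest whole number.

about 1065 cases

p₁ = 0.265, p₀ = 0.034.
PN = (p₁ − p₀)/p₁ = (0.265 − 0.034) / 0.265 ≈ 0.87170.
Attributable cases ≈ PN × (exposed cases) = 0.87170 × 1222 ≈ 1065.22.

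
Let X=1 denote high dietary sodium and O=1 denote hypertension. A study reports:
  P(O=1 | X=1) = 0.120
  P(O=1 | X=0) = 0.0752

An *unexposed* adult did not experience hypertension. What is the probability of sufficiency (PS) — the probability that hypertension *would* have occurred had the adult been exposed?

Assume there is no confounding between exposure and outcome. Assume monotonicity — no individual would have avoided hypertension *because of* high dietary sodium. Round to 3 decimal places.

Let p₁ = 0.12, p₀ = 0.0752.
Under exogeneity and monotonicity, PS = (p₁ − p₀) / (1 − p₀).
PS = (0.12 − 0.0752) / (1 − 0.0752) = 0.0448 / 0.9248 ≈ 0.0484

PS ≈ 0.048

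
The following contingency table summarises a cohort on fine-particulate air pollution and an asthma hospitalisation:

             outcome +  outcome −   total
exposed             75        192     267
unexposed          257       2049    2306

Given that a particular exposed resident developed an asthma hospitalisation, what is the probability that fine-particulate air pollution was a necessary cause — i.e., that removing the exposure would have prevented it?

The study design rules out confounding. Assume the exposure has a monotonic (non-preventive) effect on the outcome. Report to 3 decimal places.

PN ≈ 0.603

p₁ = P(outcome | exposed) = 75/267 = 0.2809
p₀ = P(outcome | unexposed) = 257/2306 = 0.11145
Under exogeneity and monotonicity, PN = (p₁ − p₀) / p₁.
PN = (0.2809 − 0.11145) / 0.2809 = 0.16945 / 0.2809 ≈ 0.6032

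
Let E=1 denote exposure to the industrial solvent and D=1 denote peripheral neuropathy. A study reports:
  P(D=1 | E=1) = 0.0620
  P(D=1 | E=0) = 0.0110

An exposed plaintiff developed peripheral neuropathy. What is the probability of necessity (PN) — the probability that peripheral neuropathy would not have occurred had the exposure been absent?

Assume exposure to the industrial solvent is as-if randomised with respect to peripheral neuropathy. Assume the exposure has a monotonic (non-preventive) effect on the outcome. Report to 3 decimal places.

PN ≈ 0.823

Let p₁ = 0.062, p₀ = 0.011.
Under exogeneity and monotonicity, PN = (p₁ − p₀) / p₁.
PN = (0.062 − 0.011) / 0.062 = 0.051 / 0.062 ≈ 0.8226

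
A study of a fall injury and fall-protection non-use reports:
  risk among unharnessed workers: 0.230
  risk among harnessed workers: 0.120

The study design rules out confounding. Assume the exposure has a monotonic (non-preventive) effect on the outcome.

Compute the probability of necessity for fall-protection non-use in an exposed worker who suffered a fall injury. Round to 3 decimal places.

PN ≈ 0.478

Let p₁ = 0.23, p₀ = 0.12.
Under exogeneity and monotonicity, PN = (p₁ − p₀) / p₁.
PN = (0.23 − 0.12) / 0.23 = 0.11 / 0.23 ≈ 0.4783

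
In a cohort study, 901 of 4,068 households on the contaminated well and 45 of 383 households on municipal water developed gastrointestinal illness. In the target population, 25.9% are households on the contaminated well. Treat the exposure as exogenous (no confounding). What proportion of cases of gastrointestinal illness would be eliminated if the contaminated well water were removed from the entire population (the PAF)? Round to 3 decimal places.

p₁ = P(outcome | exposed) = 901/4068 = 0.22148
p₀ = P(outcome | unexposed) = 45/383 = 0.11749
Overall risk P(Y=1) = π·p₁ + (1−π)·p₀ = 0.259×0.22148 + 0.741×0.11749 = 0.14443.
Under exogeneity, PAF = [P(Y=1) − p₀] / P(Y=1).
PAF = (0.14443 − 0.11749) / 0.14443 ≈ 0.1865

PAF ≈ 0.186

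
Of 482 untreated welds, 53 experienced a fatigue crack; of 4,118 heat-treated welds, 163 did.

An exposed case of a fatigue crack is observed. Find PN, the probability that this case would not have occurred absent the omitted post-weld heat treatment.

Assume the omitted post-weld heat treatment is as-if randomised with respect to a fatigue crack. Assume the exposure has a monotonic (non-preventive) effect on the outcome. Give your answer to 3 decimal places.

p₁ = P(outcome | exposed) = 53/482 = 0.10996
p₀ = P(outcome | unexposed) = 163/4118 = 0.039582
Under exogeneity and monotonicity, PN = (p₁ − p₀) / p₁.
PN = (0.10996 − 0.039582) / 0.10996 = 0.070376 / 0.10996 ≈ 0.6400

PN ≈ 0.640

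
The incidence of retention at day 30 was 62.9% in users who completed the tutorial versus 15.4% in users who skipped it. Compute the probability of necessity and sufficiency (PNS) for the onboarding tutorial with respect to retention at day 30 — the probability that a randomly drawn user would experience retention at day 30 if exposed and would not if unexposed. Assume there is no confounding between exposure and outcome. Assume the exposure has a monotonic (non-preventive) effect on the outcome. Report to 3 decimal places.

PNS ≈ 0.475

p₁ = 0.629, p₀ = 0.154.
Under exogeneity and monotonicity, PNS = p₁ − p₀.
PNS = 0.629 − 0.154 = 0.475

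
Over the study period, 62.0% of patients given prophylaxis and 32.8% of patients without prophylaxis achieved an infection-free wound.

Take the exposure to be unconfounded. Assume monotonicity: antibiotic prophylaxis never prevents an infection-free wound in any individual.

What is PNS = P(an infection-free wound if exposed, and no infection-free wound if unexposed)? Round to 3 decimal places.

p₁ = 0.62, p₀ = 0.328.
Under exogeneity and monotonicity, PNS = p₁ − p₀.
PNS = 0.62 − 0.328 = 0.292

PNS ≈ 0.292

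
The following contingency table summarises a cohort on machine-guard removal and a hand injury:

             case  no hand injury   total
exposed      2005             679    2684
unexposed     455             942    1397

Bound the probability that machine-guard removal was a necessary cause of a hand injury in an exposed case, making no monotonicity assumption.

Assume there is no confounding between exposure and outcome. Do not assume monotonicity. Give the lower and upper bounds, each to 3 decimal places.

p₁ = P(outcome | exposed) = 2005/2684 = 0.74702
p₀ = P(outcome | unexposed) = 455/1397 = 0.3257
Under exogeneity alone the bounds on PN are max{0,(p₁−p₀)/p₁} ≤ PN ≤ min{1,(1−p₀)/p₁}.
  lower = (p₁ − p₀)/p₁ = 0.42132 / 0.74702 ≈ 0.5640
  upper = min{1, (1 − p₀)/p₁} = 0.6743 / 0.74702 ≈ 0.9027

0.564 ≤ PN ≤ 0.903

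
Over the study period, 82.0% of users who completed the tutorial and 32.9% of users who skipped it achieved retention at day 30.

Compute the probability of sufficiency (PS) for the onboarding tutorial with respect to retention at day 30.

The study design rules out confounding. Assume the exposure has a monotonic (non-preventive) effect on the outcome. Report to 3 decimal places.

PS ≈ 0.732

p₁ = 0.82, p₀ = 0.329.
Under exogeneity and monotonicity, PS = (p₁ − p₀) / (1 − p₀).
PS = (0.82 − 0.329) / (1 − 0.329) = 0.491 / 0.671 ≈ 0.7317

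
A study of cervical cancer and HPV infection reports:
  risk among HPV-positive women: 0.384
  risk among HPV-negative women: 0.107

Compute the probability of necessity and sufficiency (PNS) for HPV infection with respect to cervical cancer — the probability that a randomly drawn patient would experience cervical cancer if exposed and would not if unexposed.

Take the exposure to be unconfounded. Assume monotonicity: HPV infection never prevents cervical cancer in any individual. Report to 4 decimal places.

Let p₁ = 0.384, p₀ = 0.107.
Under exogeneity and monotonicity, PNS = p₁ − p₀.
PNS = 0.384 − 0.107 = 0.277

PNS ≈ 0.2770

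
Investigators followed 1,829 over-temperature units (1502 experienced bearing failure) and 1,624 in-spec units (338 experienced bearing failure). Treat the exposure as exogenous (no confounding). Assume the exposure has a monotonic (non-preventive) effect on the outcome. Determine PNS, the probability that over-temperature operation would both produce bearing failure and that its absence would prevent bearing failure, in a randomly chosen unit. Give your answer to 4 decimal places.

p₁ = P(outcome | exposed) = 1502/1829 = 0.82121
p₀ = P(outcome | unexposed) = 338/1624 = 0.20813
Under exogeneity and monotonicity, PNS = p₁ − p₀.
PNS = 0.82121 − 0.20813 = 0.61309

PNS ≈ 0.6131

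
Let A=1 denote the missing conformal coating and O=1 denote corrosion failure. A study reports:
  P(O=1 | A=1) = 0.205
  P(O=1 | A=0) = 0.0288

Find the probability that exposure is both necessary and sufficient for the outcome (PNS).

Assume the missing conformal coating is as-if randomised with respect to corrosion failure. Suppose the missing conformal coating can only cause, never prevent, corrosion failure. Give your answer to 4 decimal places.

Let p₁ = 0.205, p₀ = 0.0288.
Under exogeneity and monotonicity, PNS = p₁ − p₀.
PNS = 0.205 − 0.0288 = 0.1762

PNS ≈ 0.1762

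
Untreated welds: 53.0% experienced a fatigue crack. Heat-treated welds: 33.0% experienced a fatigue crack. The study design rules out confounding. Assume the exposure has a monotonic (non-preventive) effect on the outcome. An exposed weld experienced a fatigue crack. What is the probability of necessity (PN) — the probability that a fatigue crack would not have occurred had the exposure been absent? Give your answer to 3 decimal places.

PN ≈ 0.377

p₁ = 0.53, p₀ = 0.33.
Under exogeneity and monotonicity, PN = (p₁ − p₀) / p₁.
PN = (0.53 − 0.33) / 0.53 = 0.2 / 0.53 ≈ 0.3774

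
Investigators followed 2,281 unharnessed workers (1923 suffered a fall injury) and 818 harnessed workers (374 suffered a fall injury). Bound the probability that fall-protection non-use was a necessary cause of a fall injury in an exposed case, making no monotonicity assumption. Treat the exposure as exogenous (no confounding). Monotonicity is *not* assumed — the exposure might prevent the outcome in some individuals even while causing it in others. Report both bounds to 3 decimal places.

p₁ = P(outcome | exposed) = 1923/2281 = 0.84305
p₀ = P(outcome | unexposed) = 374/818 = 0.45721
Under exogeneity alone the bounds on PN are max{0,(p₁−p₀)/p₁} ≤ PN ≤ min{1,(1−p₀)/p₁}.
  lower = (p₁ − p₀)/p₁ = 0.38584 / 0.84305 ≈ 0.4577
  upper = min{1, (1 − p₀)/p₁} = 0.54279 / 0.84305 ≈ 0.6438

0.458 ≤ PN ≤ 0.644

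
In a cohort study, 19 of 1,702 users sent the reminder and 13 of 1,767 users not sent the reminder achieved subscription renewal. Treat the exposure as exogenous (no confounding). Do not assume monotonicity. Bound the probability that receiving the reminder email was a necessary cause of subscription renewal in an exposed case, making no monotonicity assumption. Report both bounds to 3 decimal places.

p₁ = P(outcome | exposed) = 19/1702 = 0.011163
p₀ = P(outcome | unexposed) = 13/1767 = 0.0073571
Under exogeneity alone the bounds on PN are max{0,(p₁−p₀)/p₁} ≤ PN ≤ min{1,(1−p₀)/p₁}.
  lower = (p₁ − p₀)/p₁ = 0.0038062 / 0.011163 ≈ 0.3410
  upper = min{1, (1 − p₀)/p₁} = 0.99264 / 0.011163 ≈ 88.9199 → capped at 1

0.341 ≤ PN ≤ 1.000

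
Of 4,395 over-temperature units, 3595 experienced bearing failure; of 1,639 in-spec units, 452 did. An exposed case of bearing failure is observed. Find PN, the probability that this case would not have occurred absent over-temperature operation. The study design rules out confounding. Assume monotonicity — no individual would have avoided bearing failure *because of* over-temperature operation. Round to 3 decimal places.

PN ≈ 0.663

p₁ = P(outcome | exposed) = 3595/4395 = 0.81797
p₀ = P(outcome | unexposed) = 452/1639 = 0.27578
Under exogeneity and monotonicity, PN = (p₁ − p₀) / p₁.
PN = (0.81797 − 0.27578) / 0.81797 = 0.5422 / 0.81797 ≈ 0.6629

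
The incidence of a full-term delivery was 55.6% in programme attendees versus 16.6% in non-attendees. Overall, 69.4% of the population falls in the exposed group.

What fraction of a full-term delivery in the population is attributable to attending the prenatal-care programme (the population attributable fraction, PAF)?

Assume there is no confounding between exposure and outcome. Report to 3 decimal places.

PAF ≈ 0.620

p₁ = 0.556, p₀ = 0.166.
Overall risk P(Y=1) = π·p₁ + (1−π)·p₀ = 0.694×0.556 + 0.306×0.166 = 0.43666.
Under exogeneity, PAF = [P(Y=1) − p₀] / P(Y=1).
PAF = (0.43666 − 0.166) / 0.43666 ≈ 0.6198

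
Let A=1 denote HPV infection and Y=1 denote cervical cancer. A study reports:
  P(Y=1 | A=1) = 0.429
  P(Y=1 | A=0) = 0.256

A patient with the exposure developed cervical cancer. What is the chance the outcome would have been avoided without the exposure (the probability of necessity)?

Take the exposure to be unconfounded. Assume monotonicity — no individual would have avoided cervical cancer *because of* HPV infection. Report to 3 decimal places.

Let p₁ = 0.429, p₀ = 0.256.
Under exogeneity and monotonicity, PN = (p₁ − p₀) / p₁.
PN = (0.429 − 0.256) / 0.429 = 0.173 / 0.429 ≈ 0.4033

PN ≈ 0.403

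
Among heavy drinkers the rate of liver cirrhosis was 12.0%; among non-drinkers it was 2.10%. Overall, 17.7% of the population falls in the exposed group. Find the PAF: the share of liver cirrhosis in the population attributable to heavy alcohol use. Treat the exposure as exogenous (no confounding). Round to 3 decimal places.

p₁ = 0.12, p₀ = 0.021.
Overall risk P(Y=1) = π·p₁ + (1−π)·p₀ = 0.177×0.12 + 0.823×0.021 = 0.038523.
Under exogeneity, PAF = [P(Y=1) − p₀] / P(Y=1).
PAF = (0.038523 − 0.021) / 0.038523 ≈ 0.4549

PAF ≈ 0.455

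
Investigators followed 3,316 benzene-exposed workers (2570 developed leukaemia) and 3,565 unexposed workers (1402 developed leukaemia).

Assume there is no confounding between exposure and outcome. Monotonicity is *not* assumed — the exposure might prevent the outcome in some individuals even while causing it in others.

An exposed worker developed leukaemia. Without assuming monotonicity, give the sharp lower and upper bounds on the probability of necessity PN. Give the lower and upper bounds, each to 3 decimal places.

p₁ = P(outcome | exposed) = 2570/3316 = 0.77503
p₀ = P(outcome | unexposed) = 1402/3565 = 0.39327
Under exogeneity alone the bounds on PN are max{0,(p₁−p₀)/p₁} ≤ PN ≤ min{1,(1−p₀)/p₁}.
  lower = (p₁ − p₀)/p₁ = 0.38176 / 0.77503 ≈ 0.4926
  upper = min{1, (1 − p₀)/p₁} = 0.60673 / 0.77503 ≈ 0.7828

0.493 ≤ PN ≤ 0.783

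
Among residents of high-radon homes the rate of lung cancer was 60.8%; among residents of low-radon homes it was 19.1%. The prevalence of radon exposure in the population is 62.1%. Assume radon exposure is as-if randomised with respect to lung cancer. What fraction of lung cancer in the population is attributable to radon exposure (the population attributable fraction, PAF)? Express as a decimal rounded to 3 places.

p₁ = 0.608, p₀ = 0.191.
Overall risk P(Y=1) = π·p₁ + (1−π)·p₀ = 0.621×0.608 + 0.379×0.191 = 0.44996.
Under exogeneity, PAF = [P(Y=1) − p₀] / P(Y=1).
PAF = (0.44996 − 0.191) / 0.44996 ≈ 0.5755

PAF ≈ 0.576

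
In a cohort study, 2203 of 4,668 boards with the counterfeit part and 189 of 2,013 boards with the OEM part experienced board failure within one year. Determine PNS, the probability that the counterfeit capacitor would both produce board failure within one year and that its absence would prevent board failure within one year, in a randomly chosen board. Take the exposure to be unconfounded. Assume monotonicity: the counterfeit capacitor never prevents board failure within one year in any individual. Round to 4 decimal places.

PNS ≈ 0.3780

p₁ = P(outcome | exposed) = 2203/4668 = 0.47194
p₀ = P(outcome | unexposed) = 189/2013 = 0.09389
Under exogeneity and monotonicity, PNS = p₁ − p₀.
PNS = 0.47194 − 0.09389 = 0.37805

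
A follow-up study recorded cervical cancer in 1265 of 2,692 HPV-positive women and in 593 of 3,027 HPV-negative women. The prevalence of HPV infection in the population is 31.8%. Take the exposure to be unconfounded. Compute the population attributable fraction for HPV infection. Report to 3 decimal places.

PAF ≈ 0.308

p₁ = P(outcome | exposed) = 1265/2692 = 0.46991
p₀ = P(outcome | unexposed) = 593/3027 = 0.1959
Overall risk P(Y=1) = π·p₁ + (1−π)·p₀ = 0.318×0.46991 + 0.682×0.1959 = 0.28304.
Under exogeneity, PAF = [P(Y=1) − p₀] / P(Y=1).
PAF = (0.28304 − 0.1959) / 0.28304 ≈ 0.3079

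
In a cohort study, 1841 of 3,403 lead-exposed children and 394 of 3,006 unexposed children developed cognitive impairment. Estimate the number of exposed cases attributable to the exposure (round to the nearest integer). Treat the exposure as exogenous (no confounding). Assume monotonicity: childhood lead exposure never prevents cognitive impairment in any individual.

about 1395 cases

p₁ = P(outcome | exposed) = 1841/3403 = 0.54099
p₀ = P(outcome | unexposed) = 394/3006 = 0.13107
PN = (p₁ − p₀)/p₁ = (0.54099 − 0.13107) / 0.54099 ≈ 0.75772.
Attributable cases ≈ PN × (exposed cases) = 0.75772 × 1841 ≈ 1394.96.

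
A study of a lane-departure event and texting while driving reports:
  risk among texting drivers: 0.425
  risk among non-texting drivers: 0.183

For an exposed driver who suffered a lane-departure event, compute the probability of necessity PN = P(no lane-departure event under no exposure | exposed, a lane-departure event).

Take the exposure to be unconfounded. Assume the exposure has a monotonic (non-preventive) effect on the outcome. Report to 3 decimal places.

Let p₁ = 0.425, p₀ = 0.183.
Under exogeneity and monotonicity, PN = (p₁ − p₀) / p₁.
PN = (0.425 − 0.183) / 0.425 = 0.242 / 0.425 ≈ 0.5694

PN ≈ 0.569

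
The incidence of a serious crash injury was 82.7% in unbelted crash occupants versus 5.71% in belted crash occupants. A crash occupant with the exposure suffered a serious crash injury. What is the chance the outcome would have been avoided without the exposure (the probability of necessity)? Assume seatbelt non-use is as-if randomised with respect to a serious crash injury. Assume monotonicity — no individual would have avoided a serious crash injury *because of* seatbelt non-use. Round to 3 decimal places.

p₁ = 0.827, p₀ = 0.0571.
Under exogeneity and monotonicity, PN = (p₁ − p₀) / p₁.
PN = (0.827 − 0.0571) / 0.827 = 0.7699 / 0.827 ≈ 0.9310

PN ≈ 0.931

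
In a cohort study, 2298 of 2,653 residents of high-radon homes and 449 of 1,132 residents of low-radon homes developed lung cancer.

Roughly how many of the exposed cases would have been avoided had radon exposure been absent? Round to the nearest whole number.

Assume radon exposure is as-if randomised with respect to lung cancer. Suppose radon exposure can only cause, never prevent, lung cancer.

about 1246 cases

p₁ = P(outcome | exposed) = 2298/2653 = 0.86619
p₀ = P(outcome | unexposed) = 449/1132 = 0.39664
PN = (p₁ − p₀)/p₁ = (0.86619 − 0.39664) / 0.86619 ≈ 0.54208.
Attributable cases ≈ PN × (exposed cases) = 0.54208 × 2298 ≈ 1245.71.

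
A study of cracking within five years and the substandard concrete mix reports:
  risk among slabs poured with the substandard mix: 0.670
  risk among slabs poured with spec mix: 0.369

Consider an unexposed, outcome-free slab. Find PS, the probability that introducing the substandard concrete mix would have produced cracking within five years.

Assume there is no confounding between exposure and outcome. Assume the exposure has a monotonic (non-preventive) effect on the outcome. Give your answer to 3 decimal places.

Let p₁ = 0.67, p₀ = 0.369.
Under exogeneity and monotonicity, PS = (p₁ − p₀) / (1 − p₀).
PS = (0.67 − 0.369) / (1 − 0.369) = 0.301 / 0.631 ≈ 0.4770

PS ≈ 0.477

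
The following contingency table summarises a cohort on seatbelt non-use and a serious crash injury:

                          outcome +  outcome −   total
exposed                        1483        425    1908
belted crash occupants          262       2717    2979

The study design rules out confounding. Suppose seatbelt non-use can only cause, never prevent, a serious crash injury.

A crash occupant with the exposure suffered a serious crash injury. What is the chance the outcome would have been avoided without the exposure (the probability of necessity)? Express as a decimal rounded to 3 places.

PN ≈ 0.887

p₁ = P(outcome | exposed) = 1483/1908 = 0.77725
p₀ = P(outcome | unexposed) = 262/2979 = 0.087949
Under exogeneity and monotonicity, PN = (p₁ − p₀) / p₁.
PN = (0.77725 − 0.087949) / 0.77725 = 0.6893 / 0.77725 ≈ 0.8868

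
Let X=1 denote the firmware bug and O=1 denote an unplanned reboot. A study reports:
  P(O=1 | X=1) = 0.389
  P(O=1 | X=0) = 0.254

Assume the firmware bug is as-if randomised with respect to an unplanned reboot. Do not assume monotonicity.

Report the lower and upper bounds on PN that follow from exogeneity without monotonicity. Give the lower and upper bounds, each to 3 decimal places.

0.347 ≤ PN ≤ 1.000

Let p₁ = 0.389, p₀ = 0.254.
Under exogeneity alone the bounds on PN are max{0,(p₁−p₀)/p₁} ≤ PN ≤ min{1,(1−p₀)/p₁}.
  lower = (p₁ − p₀)/p₁ = 0.135 / 0.389 ≈ 0.3470
  upper = min{1, (1 − p₀)/p₁} = 0.746 / 0.389 ≈ 1.9177 → capped at 1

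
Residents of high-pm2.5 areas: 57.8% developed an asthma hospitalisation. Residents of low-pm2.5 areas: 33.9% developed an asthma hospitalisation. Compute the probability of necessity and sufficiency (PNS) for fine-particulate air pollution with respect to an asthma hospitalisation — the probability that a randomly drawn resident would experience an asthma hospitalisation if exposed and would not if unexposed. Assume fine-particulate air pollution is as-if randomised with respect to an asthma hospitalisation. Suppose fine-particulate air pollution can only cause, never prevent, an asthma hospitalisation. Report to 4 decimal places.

p₁ = 0.578, p₀ = 0.339.
Under exogeneity and monotonicity, PNS = p₁ − p₀.
PNS = 0.578 − 0.339 = 0.239

PNS ≈ 0.2390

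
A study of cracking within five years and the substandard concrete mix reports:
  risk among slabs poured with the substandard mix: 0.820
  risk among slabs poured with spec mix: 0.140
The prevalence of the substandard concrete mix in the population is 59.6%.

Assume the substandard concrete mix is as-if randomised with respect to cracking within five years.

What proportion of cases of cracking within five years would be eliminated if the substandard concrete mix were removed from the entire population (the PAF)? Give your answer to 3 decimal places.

Let p₁ = 0.82, p₀ = 0.14.
Overall risk P(Y=1) = π·p₁ + (1−π)·p₀ = 0.596×0.82 + 0.404×0.14 = 0.54528.
Under exogeneity, PAF = [P(Y=1) − p₀] / P(Y=1).
PAF = (0.54528 − 0.14) / 0.54528 ≈ 0.7433

PAF ≈ 0.743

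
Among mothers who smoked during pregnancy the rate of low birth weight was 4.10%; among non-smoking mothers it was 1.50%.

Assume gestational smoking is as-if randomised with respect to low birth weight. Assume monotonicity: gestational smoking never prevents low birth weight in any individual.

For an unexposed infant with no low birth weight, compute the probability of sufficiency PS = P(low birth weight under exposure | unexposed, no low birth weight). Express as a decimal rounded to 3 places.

PS ≈ 0.026

p₁ = 0.041, p₀ = 0.015.
Under exogeneity and monotonicity, PS = (p₁ − p₀) / (1 − p₀).
PS = (0.041 − 0.015) / (1 − 0.015) = 0.026 / 0.985 ≈ 0.0264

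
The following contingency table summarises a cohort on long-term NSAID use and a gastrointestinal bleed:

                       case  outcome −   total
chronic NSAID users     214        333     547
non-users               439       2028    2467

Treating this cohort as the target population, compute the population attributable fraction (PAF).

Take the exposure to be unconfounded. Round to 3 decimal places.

PAF ≈ 0.179

p₁ = P(outcome | exposed) = 214/547 = 0.39122
p₀ = P(outcome | unexposed) = 439/2467 = 0.17795
Exposure prevalence π = 547/3014 = 0.18149; overall risk P(Y=1) = 0.21666.
Under exogeneity, PAF = [P(Y=1) − p₀]/P(Y=1).
PAF = (0.21666 − 0.17795) / 0.21666 ≈ 0.1787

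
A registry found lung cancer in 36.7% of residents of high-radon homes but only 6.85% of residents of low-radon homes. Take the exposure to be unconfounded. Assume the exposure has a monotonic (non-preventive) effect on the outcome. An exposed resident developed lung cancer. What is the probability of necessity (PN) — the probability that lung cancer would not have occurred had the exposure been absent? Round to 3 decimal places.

p₁ = 0.367, p₀ = 0.0685.
Under exogeneity and monotonicity, PN = (p₁ − p₀) / p₁.
PN = (0.367 − 0.0685) / 0.367 = 0.2985 / 0.367 ≈ 0.8134

PN ≈ 0.813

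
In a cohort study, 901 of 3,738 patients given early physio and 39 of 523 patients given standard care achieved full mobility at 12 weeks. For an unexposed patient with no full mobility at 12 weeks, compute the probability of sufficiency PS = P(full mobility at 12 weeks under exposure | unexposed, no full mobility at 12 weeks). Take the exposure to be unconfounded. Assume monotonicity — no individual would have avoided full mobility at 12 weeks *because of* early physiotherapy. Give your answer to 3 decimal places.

p₁ = P(outcome | exposed) = 901/3738 = 0.24104
p₀ = P(outcome | unexposed) = 39/523 = 0.07457
Under exogeneity and monotonicity, PS = (p₁ − p₀) / (1 − p₀).
PS = (0.24104 − 0.07457) / (1 − 0.07457) = 0.16647 / 0.92543 ≈ 0.1799

PS ≈ 0.180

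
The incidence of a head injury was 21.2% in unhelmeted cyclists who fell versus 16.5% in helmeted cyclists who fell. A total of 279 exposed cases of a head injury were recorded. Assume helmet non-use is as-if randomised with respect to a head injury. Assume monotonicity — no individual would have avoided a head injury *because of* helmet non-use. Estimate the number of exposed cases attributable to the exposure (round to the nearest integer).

p₁ = 0.212, p₀ = 0.165.
PN = (p₁ − p₀)/p₁ = (0.212 − 0.165) / 0.212 ≈ 0.22170.
Attributable cases ≈ PN × (exposed cases) = 0.22170 × 279 ≈ 61.85.

about 62 cases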